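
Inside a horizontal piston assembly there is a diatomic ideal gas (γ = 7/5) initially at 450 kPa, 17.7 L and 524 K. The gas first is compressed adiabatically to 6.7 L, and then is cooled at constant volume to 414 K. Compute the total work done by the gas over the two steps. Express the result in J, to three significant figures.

W_total ≈ -9460 J

Step 1 (adiabatic): W = (P₁V₁ − P₂V₂)/(γ−1) = (7965 − 11747)/0.4 = -9456 J.
Step 2 (isochoric): W = 0 (constant volume).
W_total = -9456 + 0 = -9456 J.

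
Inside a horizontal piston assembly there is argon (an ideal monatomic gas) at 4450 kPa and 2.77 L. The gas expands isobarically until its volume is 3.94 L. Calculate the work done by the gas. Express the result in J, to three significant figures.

W ≈ 5210 J

Isobaric: W = P ΔV.
W = (4450 kPa)(3.94 − 2.77 L) = (4450)(1.17) = 5206 J.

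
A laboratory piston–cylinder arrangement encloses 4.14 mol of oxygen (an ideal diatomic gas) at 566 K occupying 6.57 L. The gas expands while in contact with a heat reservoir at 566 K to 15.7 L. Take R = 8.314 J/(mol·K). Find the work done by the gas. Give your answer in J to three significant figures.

W ≈ 17000 J

Isothermal: W = nRT ln(V₂/V₁).
W = (4.14)(8.314)(566) × ln(15.7/6.57)
  = 19482 × 0.8711
W_by_gas = 16971 J.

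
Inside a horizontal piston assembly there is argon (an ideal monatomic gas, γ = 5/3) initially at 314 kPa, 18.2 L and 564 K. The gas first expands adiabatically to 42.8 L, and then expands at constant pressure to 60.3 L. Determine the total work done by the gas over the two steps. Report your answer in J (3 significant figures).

W_total ≈ 5050 J

Step 1 (adiabatic): W = (P₁V₁ − P₂V₂)/(γ−1) = (5715 − 3232)/0.667 = 3725 J.
After step 1: P = 75.5 kPa, V = 42.8 L, T = 318.9 K.
Step 2 (isobaric): W = PΔV = (75.5 kPa)(60.3 − 42.8 L) = 1321 J.
W_total = 3725 + 1321 = 5046 J.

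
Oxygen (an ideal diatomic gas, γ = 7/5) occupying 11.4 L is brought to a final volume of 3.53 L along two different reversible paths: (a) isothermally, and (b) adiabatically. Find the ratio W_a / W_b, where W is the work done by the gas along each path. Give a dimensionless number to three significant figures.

W_a / W_b ≈ 0.784

Path (a) isothermal: W = P₁V₁ ln(V₂/V₁) → W_a/(P₁V₁) = -1.172.
Path (b) adiabatic: W = P₁V₁(1 − (V₁/V₂)^(γ−1))/(γ−1) → W_b/(P₁V₁) = -1.496.
W_a / W_b = -1.172 / -1.496 = 0.7838.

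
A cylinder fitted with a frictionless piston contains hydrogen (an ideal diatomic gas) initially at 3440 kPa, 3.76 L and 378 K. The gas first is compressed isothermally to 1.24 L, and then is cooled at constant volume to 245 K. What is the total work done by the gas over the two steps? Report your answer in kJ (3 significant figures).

Step 1 (isothermal): W = P₁V₁ ln(V₂/V₁) = (12934) ln(1.24/3.76) = -14348 J.
Step 2 (isochoric): W = 0 (constant volume).
W_total = -14348 + 0 = -14348 J.

W_total ≈ -14.3 kJ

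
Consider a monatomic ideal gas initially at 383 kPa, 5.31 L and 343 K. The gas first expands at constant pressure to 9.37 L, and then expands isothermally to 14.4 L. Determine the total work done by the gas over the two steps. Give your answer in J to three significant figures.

W_total ≈ 3100 J

Step 1 (isobaric): W = PΔV = (383 kPa)(9.37 − 5.31 L) = 1555 J.
After step 1: P = 383 kPa, V = 9.37 L, T = 605.3 K.
Step 2 (isothermal): W = P₁V₁ ln(V₂/V₁) = (3589) ln(14.4/9.37) = 1542 J.
W_total = 1555 + 1542 = 3097 J.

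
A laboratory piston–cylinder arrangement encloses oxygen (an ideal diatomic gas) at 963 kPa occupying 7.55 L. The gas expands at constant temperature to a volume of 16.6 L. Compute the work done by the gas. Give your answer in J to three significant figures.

Isothermal: W = nRT ln(V₂/V₁) = P₁V₁ ln(V₂/V₁).
P₁V₁ = (963 kPa)(7.55 L) = 7271 J.
W = 7271 × ln(16.6/7.55) = 7271 × 0.7879
W_by_gas = 5728 J.

W ≈ 5730 J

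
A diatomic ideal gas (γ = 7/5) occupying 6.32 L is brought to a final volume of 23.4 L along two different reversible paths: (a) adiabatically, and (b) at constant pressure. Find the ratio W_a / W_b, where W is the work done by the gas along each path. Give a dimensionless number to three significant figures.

W_a / W_b ≈ 0.377

Path (a) adiabatic: W = P₁V₁(1 − (V₁/V₂)^(γ−1))/(γ−1) → W_a/(P₁V₁) = 1.019.
Path (b) isobaric: W = P₁(V₂ − V₁) → W_b/(P₁V₁) = 2.703.
W_a / W_b = 1.019 / 2.703 = 0.3771.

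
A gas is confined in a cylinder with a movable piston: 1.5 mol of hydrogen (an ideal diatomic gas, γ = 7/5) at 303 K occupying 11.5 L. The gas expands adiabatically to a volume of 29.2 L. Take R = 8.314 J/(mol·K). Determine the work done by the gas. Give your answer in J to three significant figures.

Adiabatic: TV^(γ−1) = const with γ = 7/5.
T₂ = T₁ (V₁/V₂)^(γ−1) = 303 × (11.5/29.2)^0.4 = 303 × 0.6889 = 208.7 K.
W_by = nCᵥ(T₁ − T₂) = (1.5)(20.79)(303 − 208.7) = 2939 J.

W ≈ 2940 J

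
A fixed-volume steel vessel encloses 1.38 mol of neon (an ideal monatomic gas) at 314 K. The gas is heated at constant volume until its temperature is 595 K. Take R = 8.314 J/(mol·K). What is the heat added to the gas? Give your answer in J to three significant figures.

Q ≈ 4840 J

Constant volume ⇒ W = 0, so Q = ΔU = nCᵥΔT with Cᵥ = 3R/2 = 12.47 J/(mol·K).
ΔU = (1.38)(12.47)(595 − 314) = 4836 J.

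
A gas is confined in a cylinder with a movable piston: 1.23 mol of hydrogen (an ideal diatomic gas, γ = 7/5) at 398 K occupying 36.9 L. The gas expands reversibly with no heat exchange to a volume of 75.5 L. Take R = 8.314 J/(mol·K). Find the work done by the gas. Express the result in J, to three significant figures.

Adiabatic: TV^(γ−1) = const with γ = 7/5.
T₂ = T₁ (V₁/V₂)^(γ−1) = 398 × (36.9/75.5)^0.4 = 398 × 0.751 = 298.9 K.
W_by = nCᵥ(T₁ − T₂) = (1.23)(20.79)(398 − 298.9) = 2534 J.

W ≈ 2530 J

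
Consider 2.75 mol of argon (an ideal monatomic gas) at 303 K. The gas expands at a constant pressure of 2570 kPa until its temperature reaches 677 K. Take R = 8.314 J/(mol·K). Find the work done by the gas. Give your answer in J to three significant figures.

W ≈ 8550 J

Isobaric: W = P ΔV = nR ΔT.
W = (2.75)(8.314)(677 − 303) = 8551 J.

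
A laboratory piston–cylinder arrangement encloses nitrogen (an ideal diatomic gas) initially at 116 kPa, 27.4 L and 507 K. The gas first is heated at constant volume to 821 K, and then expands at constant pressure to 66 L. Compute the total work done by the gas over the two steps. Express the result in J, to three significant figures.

W_total ≈ 7250 J

Step 1 (isochoric): W = 0 (constant volume).
After step 1: P = 187.8 kPa (V unchanged).
Step 2 (isobaric): W = PΔV = (187.8 kPa)(66 − 27.4 L) = 7251 J.
W_total = 0 + 7251 = 7251 J.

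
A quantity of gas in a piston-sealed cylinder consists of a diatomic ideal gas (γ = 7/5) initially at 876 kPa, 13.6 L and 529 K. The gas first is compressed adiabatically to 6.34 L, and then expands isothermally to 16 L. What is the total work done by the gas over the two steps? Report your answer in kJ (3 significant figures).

Step 1 (adiabatic): W = (P₁V₁ − P₂V₂)/(γ−1) = (11914 − 16167)/0.4 = -10633 J.
After step 1: P = 2550 kPa, V = 6.34 L, T = 717.9 K.
Step 2 (isothermal): W = P₁V₁ ln(V₂/V₁) = (16167) ln(16/6.34) = 14966 J.
W_total = -10633 + 14966 = 4333 J.

W_total ≈ 4.33 kJ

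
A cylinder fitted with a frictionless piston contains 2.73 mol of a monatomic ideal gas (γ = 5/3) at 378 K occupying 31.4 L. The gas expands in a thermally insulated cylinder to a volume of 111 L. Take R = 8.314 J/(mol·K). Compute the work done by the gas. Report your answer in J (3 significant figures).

W ≈ 7320 J

Adiabatic: TV^(γ−1) = const with γ = 5/3.
T₂ = T₁ (V₁/V₂)^(γ−1) = 378 × (31.4/111)^0.667 = 378 × 0.4309 = 162.9 K.
W_by = nCᵥ(T₁ − T₂) = (2.73)(12.47)(378 − 162.9) = 7324 J.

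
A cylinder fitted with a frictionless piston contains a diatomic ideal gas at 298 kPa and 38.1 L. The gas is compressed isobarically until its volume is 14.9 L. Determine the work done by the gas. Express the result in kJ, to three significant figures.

W ≈ -6.91 kJ

Isobaric: W = P ΔV.
W = (298 kPa)(14.9 − 38.1 L) = (298)(-23.2) = -6914 J.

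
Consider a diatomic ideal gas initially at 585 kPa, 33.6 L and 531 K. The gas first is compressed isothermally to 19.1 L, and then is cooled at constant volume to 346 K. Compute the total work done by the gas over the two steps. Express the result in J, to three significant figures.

W_total ≈ -11100 J

Step 1 (isothermal): W = P₁V₁ ln(V₂/V₁) = (19656) ln(19.1/33.6) = -11102 J.
Step 2 (isochoric): W = 0 (constant volume).
W_total = -11102 + 0 = -11102 J.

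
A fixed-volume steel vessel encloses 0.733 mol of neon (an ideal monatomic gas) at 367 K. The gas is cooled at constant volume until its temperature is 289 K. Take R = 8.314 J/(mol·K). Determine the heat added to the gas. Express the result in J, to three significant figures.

Constant volume ⇒ W = 0, so Q = ΔU = nCᵥΔT with Cᵥ = 3R/2 = 12.47 J/(mol·K).
ΔU = (0.733)(12.47)(289 − 367) = -713 J.

Q ≈ -713 J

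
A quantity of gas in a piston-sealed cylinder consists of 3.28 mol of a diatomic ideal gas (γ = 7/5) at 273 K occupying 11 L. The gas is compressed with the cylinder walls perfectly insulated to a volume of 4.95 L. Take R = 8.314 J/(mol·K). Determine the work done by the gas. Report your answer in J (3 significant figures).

W ≈ -7000 J

Adiabatic: TV^(γ−1) = const with γ = 7/5.
T₂ = T₁ (V₁/V₂)^(γ−1) = 273 × (11/4.95)^0.4 = 273 × 1.376 = 375.7 K.
W_by = nCᵥ(T₁ − T₂) = (3.28)(20.79)(273 − 375.7) = -7004 J.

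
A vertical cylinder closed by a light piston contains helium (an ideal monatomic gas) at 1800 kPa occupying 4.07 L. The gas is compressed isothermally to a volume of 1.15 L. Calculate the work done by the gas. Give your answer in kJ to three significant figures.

W ≈ -9.26 kJ

Isothermal: W = nRT ln(V₂/V₁) = P₁V₁ ln(V₂/V₁).
P₁V₁ = (1800 kPa)(4.07 L) = 7326 J.
W = 7326 × ln(1.15/4.07) = 7326 × -1.264
W_by_gas = -9259 J.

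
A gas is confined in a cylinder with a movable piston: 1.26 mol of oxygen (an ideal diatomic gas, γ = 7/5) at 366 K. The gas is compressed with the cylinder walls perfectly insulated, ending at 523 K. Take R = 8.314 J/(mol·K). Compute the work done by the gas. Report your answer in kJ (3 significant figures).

W ≈ -4.11 kJ

Adiabatic ⇒ Q = 0, so W_by = −ΔU = nCᵥ(T₁ − T₂).
Cᵥ = 5R/2 = 20.79 J/(mol·K).
W = (1.26)(20.79)(366 − 523) = -4112 J.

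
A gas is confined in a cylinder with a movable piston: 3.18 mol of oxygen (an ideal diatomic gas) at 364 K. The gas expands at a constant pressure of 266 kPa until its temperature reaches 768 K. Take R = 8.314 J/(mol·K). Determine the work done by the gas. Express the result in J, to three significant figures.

W ≈ 10700 J

Isobaric: W = P ΔV = nR ΔT.
W = (3.18)(8.314)(768 − 364) = 10681 J.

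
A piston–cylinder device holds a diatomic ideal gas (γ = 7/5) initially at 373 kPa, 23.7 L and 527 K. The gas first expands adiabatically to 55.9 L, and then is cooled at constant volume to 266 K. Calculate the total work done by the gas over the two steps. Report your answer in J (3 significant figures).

Step 1 (adiabatic): W = (P₁V₁ − P₂V₂)/(γ−1) = (8840 − 6272)/0.4 = 6421 J.
Step 2 (isochoric): W = 0 (constant volume).
W_total = 6421 + 0 = 6421 J.

W_total ≈ 6420 J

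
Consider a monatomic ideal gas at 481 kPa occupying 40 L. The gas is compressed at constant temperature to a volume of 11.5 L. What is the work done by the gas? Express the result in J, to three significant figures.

W ≈ -24000 J

Isothermal: W = nRT ln(V₂/V₁) = P₁V₁ ln(V₂/V₁).
P₁V₁ = (481 kPa)(40 L) = 19240 J.
W = 19240 × ln(11.5/40) = 19240 × -1.247
W_by_gas = -23983 J.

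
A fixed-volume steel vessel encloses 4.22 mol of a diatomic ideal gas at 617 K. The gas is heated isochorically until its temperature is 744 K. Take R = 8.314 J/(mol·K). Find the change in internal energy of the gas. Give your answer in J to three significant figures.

Constant volume ⇒ W = 0, so Q = ΔU = nCᵥΔT with Cᵥ = 5R/2 = 20.79 J/(mol·K).
ΔU = (4.22)(20.79)(744 − 617) = 11140 J.

ΔU ≈ 11100 J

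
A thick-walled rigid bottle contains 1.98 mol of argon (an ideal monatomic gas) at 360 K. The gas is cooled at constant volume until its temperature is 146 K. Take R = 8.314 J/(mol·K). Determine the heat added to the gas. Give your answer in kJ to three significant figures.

Q ≈ -5.28 kJ

Constant volume ⇒ W = 0, so Q = ΔU = nCᵥΔT with Cᵥ = 3R/2 = 12.47 J/(mol·K).
ΔU = (1.98)(12.47)(146 − 360) = -5284 J.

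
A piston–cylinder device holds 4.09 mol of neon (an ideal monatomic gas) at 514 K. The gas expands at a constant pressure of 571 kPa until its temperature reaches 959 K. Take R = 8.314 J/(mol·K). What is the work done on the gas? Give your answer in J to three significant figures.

W ≈ -15100 J

Isobaric: W = P ΔV = nR ΔT.
W = (4.09)(8.314)(959 − 514) = 15132 J.
Work on gas = −W_by = -15132 J.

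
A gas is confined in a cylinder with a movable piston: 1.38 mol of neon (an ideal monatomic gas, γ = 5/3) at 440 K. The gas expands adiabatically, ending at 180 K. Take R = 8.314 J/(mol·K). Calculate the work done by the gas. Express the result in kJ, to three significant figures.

W ≈ 4.47 kJ

Adiabatic ⇒ Q = 0, so W_by = −ΔU = nCᵥ(T₁ − T₂).
Cᵥ = 3R/2 = 12.47 J/(mol·K).
W = (1.38)(12.47)(440 − 180) = 4475 J.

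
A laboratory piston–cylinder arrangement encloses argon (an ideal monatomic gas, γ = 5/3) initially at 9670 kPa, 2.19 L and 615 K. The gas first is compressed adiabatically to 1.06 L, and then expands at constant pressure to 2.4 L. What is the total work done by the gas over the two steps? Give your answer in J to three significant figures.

Step 1 (adiabatic): W = (P₁V₁ − P₂V₂)/(γ−1) = (21177 − 34353)/0.667 = -19763 J.
After step 1: P = 32408 kPa, V = 1.06 L, T = 997.6 K.
Step 2 (isobaric): W = PΔV = (32408 kPa)(2.4 − 1.06 L) = 43427 J.
W_total = -19763 + 43427 = 23664 J.

W_total ≈ 23700 J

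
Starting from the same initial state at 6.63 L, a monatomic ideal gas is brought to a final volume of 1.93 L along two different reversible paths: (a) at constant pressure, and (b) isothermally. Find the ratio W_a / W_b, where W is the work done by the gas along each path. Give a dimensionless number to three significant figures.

Path (a) isobaric: W = P₁(V₂ − V₁) → W_a/(P₁V₁) = -0.7089.
Path (b) isothermal: W = P₁V₁ ln(V₂/V₁) → W_b/(P₁V₁) = -1.234.
W_a / W_b = -0.7089 / -1.234 = 0.5744.

W_a / W_b ≈ 0.574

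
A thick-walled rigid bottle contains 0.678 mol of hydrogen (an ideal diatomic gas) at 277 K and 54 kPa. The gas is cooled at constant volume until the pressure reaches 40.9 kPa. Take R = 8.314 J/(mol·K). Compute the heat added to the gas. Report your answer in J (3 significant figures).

Q ≈ -947 J

Constant volume ⇒ W = 0, so Q = ΔU = nCᵥΔT with Cᵥ = 5R/2 = 20.79 J/(mol·K).
At constant V, T₂/T₁ = P₂/P₁ ⇒ ΔT = T₁(P₂/P₁ − 1) = 277·(40.9/54 − 1) = -67.2 K.
ΔU = (0.678)(20.79)(-67.2) = -947 J.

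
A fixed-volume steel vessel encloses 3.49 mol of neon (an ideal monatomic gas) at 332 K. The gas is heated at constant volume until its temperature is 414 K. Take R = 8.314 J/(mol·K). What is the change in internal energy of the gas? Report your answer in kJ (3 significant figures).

Constant volume ⇒ W = 0, so Q = ΔU = nCᵥΔT with Cᵥ = 3R/2 = 12.47 J/(mol·K).
ΔU = (3.49)(12.47)(414 − 332) = 3569 J.

ΔU ≈ 3.57 kJ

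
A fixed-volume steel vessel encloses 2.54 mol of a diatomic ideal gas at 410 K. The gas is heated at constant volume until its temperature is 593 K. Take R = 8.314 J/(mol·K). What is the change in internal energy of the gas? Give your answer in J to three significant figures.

ΔU ≈ 9660 J

Constant volume ⇒ W = 0, so Q = ΔU = nCᵥΔT with Cᵥ = 5R/2 = 20.79 J/(mol·K).
ΔU = (2.54)(20.79)(593 − 410) = 9661 J.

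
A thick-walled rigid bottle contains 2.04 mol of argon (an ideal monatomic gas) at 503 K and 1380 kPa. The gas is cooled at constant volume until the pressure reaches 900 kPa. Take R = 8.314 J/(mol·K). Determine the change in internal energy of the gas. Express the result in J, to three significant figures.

Constant volume ⇒ W = 0, so Q = ΔU = nCᵥΔT with Cᵥ = 3R/2 = 12.47 J/(mol·K).
At constant V, T₂/T₁ = P₂/P₁ ⇒ ΔT = T₁(P₂/P₁ − 1) = 503·(900/1380 − 1) = -175 K.
ΔU = (2.04)(12.47)(-175) = -4451 J.

ΔU ≈ -4450 J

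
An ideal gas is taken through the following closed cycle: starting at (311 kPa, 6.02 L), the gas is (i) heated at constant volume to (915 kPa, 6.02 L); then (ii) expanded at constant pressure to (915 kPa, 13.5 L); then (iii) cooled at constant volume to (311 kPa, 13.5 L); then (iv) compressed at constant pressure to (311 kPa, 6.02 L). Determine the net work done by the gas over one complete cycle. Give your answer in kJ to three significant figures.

Constant-volume legs do no work.
W(ii) = (915)(13.5 − 6.02) = 6844 J; W(iv) = (311)(6.02 − 13.5) = -2326 J.
W_net = 6844 − 2326 = 4518 J (the clockwise enclosed area).

W_net ≈ 4.52 kJ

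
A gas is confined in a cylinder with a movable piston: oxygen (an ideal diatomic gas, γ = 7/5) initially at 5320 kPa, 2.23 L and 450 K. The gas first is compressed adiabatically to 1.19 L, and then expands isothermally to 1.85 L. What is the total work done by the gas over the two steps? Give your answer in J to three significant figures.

Step 1 (adiabatic): W = (P₁V₁ − P₂V₂)/(γ−1) = (11864 − 15252)/0.4 = -8470 J.
After step 1: P = 12817 kPa, V = 1.19 L, T = 578.5 K.
Step 2 (isothermal): W = P₁V₁ ln(V₂/V₁) = (15252) ln(1.85/1.19) = 6730 J.
W_total = -8470 + 6730 = -1741 J.

W_total ≈ -1740 J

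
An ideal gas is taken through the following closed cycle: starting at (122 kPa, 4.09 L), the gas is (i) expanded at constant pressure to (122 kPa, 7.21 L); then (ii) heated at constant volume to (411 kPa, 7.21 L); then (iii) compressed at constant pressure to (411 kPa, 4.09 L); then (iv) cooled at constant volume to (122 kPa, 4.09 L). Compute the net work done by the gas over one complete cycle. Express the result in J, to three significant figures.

W_net ≈ -902 J

Constant-volume legs do no work.
W(i) = (122)(7.21 − 4.09) = 380.6 J; W(iii) = (411)(4.09 − 7.21) = -1282 J.
W_net = 380.6 − 1282 = -901.7 J (the counter-clockwise enclosed area).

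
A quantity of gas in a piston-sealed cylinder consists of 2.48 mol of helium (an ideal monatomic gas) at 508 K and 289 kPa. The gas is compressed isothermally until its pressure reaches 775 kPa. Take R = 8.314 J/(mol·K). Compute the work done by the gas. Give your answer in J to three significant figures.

W ≈ -10300 J

Isothermal process: W = nRT ln(V₂/V₁) = nRT ln(P₁/P₂).
W = (2.48)(8.314)(508) × ln(289/775)
  = 10474 × ln(0.3729) = 10474 × -0.9864
W_by_gas = -10332 J.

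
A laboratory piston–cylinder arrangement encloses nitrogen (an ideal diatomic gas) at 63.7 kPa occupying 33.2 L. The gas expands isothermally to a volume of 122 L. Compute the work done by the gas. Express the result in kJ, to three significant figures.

W ≈ 2.75 kJ

Isothermal: W = nRT ln(V₂/V₁) = P₁V₁ ln(V₂/V₁).
P₁V₁ = (63.7 kPa)(33.2 L) = 2115 J.
W = 2115 × ln(122/33.2) = 2115 × 1.301
W_by_gas = 2752 J.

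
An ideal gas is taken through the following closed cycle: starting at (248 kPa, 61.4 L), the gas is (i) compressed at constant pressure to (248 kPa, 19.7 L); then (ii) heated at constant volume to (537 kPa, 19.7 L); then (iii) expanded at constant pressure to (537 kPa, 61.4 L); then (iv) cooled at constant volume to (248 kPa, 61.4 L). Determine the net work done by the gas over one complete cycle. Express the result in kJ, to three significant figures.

W_net ≈ 12.1 kJ

Constant-volume legs do no work.
W(i) = (248)(19.7 − 61.4) = -10342 J; W(iii) = (537)(61.4 − 19.7) = 22393 J.
W_net = -10342 + 22393 = 12051 J (the clockwise enclosed area).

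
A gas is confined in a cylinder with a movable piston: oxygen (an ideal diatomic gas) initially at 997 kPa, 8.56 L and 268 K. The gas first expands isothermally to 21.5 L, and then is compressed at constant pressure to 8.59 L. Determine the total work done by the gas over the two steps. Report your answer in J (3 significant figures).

Step 1 (isothermal): W = P₁V₁ ln(V₂/V₁) = (8534) ln(21.5/8.56) = 7860 J.
After step 1: P = 396.9 kPa, V = 21.5 L, T = 268 K.
Step 2 (isobaric): W = PΔV = (396.9 kPa)(8.59 − 21.5 L) = -5125 J.
W_total = 7860 − 5125 = 2735 J.

W_total ≈ 2740 J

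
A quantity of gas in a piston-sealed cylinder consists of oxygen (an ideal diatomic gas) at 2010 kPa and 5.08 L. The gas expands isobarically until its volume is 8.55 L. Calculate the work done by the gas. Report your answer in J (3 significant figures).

W ≈ 6970 J

Isobaric: W = P ΔV.
W = (2010 kPa)(8.55 − 5.08 L) = (2010)(3.47) = 6975 J.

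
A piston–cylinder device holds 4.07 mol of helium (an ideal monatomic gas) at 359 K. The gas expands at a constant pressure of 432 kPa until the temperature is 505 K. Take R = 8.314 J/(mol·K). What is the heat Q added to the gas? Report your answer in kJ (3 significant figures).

Isobaric: W = nRΔT = (4.07)(8.314)(146) = 4940 J.
ΔU = nCᵥΔT with Cᵥ = 3R/2: ΔU = (4.07)(12.47)(146) = 7411 J.
Q = ΔU + W = 7411 + 4940 = 12351 J.

Q ≈ 12.4 kJ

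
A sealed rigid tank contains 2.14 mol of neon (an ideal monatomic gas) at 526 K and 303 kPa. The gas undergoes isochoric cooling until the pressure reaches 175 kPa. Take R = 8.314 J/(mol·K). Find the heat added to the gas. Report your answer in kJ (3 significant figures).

Constant volume ⇒ W = 0, so Q = ΔU = nCᵥΔT with Cᵥ = 3R/2 = 12.47 J/(mol·K).
At constant V, T₂/T₁ = P₂/P₁ ⇒ ΔT = T₁(P₂/P₁ − 1) = 526·(175/303 − 1) = -222.2 K.
ΔU = (2.14)(12.47)(-222.2) = -5930 J.

Q ≈ -5.93 kJ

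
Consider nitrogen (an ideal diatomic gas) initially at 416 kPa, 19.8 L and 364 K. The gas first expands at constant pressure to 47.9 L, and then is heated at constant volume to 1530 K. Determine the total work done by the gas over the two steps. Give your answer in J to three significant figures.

Step 1 (isobaric): W = PΔV = (416 kPa)(47.9 − 19.8 L) = 11690 J.
Step 2 (isochoric): W = 0 (constant volume).
W_total = 11690 + 0 = 11690 J.

W_total ≈ 11700 J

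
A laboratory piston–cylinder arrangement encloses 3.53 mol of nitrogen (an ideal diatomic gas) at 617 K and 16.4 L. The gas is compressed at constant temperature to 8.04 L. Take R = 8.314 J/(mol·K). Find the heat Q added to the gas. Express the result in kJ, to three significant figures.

Q ≈ -12.9 kJ

Isothermal ⇒ ΔU = 0, so Q = W = nRT ln(V₂/V₁).
Q = (3.53)(8.314)(617) ln(8.04/16.4) = 18108 × -0.7129 = -12908 J.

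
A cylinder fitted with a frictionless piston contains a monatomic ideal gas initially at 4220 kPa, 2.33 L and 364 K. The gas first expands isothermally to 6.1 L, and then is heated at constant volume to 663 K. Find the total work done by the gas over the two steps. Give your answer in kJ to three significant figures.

W_total ≈ 9.46 kJ

Step 1 (isothermal): W = P₁V₁ ln(V₂/V₁) = (9833) ln(6.1/2.33) = 9463 J.
Step 2 (isochoric): W = 0 (constant volume).
W_total = 9463 + 0 = 9463 J.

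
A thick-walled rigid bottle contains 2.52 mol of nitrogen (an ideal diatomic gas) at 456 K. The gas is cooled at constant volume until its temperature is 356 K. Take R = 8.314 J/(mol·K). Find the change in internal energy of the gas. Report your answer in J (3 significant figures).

Constant volume ⇒ W = 0, so Q = ΔU = nCᵥΔT with Cᵥ = 5R/2 = 20.79 J/(mol·K).
ΔU = (2.52)(20.79)(356 − 456) = -5238 J.

ΔU ≈ -5240 J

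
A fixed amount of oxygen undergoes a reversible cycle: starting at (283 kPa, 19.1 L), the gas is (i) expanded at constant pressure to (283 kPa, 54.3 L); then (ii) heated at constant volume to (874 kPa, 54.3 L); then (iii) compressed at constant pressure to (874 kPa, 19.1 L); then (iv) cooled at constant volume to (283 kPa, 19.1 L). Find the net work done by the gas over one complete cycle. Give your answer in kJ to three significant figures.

Constant-volume legs do no work.
W(i) = (283)(54.3 − 19.1) = 9962 J; W(iii) = (874)(19.1 − 54.3) = -30765 J.
W_net = 9962 − 30765 = -20803 J (the counter-clockwise enclosed area).

W_net ≈ -20.8 kJ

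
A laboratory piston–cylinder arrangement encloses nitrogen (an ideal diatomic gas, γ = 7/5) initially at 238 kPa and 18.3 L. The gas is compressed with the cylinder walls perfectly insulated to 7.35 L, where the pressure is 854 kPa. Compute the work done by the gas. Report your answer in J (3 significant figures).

W ≈ -4800 J

Adiabatic: W = (P₁V₁ − P₂V₂)/(γ − 1) with γ = 7/5.
P₁V₁ = 4355 J, P₂V₂ = 6277 J.
W = (4355 − 6277) / 0.4 = -4804 J.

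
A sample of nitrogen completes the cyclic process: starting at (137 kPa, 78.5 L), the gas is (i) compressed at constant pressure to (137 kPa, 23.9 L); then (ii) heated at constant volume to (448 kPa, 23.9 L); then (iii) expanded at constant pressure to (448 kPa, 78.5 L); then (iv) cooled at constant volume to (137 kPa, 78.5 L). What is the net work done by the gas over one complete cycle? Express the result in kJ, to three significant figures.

W_net ≈ 17.0 kJ

Constant-volume legs do no work.
W(i) = (137)(23.9 − 78.5) = -7480 J; W(iii) = (448)(78.5 − 23.9) = 24461 J.
W_net = -7480 + 24461 = 16981 J (the clockwise enclosed area).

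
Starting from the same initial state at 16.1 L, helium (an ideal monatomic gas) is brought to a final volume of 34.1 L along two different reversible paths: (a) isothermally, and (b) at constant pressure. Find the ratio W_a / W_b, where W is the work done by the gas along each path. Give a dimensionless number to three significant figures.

W_a / W_b ≈ 0.671

Path (a) isothermal: W = P₁V₁ ln(V₂/V₁) → W_a/(P₁V₁) = 0.7505.
Path (b) isobaric: W = P₁(V₂ − V₁) → W_b/(P₁V₁) = 1.118.
W_a / W_b = 0.7505 / 1.118 = 0.6713.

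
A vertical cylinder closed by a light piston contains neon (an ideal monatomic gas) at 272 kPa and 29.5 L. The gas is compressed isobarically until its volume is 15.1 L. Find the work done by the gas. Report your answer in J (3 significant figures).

Isobaric: W = P ΔV.
W = (272 kPa)(15.1 − 29.5 L) = (272)(-14.4) = -3917 J.

W ≈ -3920 J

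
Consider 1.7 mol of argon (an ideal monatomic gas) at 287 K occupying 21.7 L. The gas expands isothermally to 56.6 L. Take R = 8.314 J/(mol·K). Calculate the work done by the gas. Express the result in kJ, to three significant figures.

W ≈ 3.89 kJ

Isothermal: W = nRT ln(V₂/V₁).
W = (1.7)(8.314)(287) × ln(56.6/21.7)
  = 4056 × 0.9587
W_by_gas = 3889 J.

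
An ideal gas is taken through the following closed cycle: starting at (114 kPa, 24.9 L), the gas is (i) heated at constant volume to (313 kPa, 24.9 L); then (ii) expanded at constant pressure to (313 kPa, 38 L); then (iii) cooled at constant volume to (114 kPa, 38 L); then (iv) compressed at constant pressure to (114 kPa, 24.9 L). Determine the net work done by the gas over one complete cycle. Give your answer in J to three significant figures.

W_net ≈ 2610 J

Constant-volume legs do no work.
W(ii) = (313)(38 − 24.9) = 4100 J; W(iv) = (114)(24.9 − 38) = -1493 J.
W_net = 4100 − 1493 = 2607 J (the clockwise enclosed area).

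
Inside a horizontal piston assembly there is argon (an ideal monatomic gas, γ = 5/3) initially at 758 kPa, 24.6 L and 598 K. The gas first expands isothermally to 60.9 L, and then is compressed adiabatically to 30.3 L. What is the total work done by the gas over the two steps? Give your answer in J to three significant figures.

W_total ≈ 327 J

Step 1 (isothermal): W = P₁V₁ ln(V₂/V₁) = (18647) ln(60.9/24.6) = 16903 J.
After step 1: P = 306.2 kPa, V = 60.9 L, T = 598 K.
Step 2 (adiabatic): W = (P₁V₁ − P₂V₂)/(γ−1) = (18647 − 29698)/0.667 = -16576 J.
W_total = 16903 − 16576 = 326.9 J.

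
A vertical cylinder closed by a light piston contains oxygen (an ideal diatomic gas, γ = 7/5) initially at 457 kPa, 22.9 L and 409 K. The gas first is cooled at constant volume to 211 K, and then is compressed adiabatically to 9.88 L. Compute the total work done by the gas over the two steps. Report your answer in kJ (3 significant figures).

W_total ≈ -5.39 kJ

Step 1 (isochoric): W = 0 (constant volume).
After step 1: P = 235.8 kPa (V unchanged).
Step 2 (adiabatic): W = (P₁V₁ − P₂V₂)/(γ−1) = (5399 − 7557)/0.4 = -5395 J.
W_total = 0 − 5395 = -5395 J.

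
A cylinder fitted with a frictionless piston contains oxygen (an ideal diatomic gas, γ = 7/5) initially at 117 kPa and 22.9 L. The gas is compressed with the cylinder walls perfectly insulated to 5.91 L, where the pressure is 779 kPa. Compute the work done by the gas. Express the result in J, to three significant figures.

W ≈ -4810 J

Adiabatic: W = (P₁V₁ − P₂V₂)/(γ − 1) with γ = 7/5.
P₁V₁ = 2679 J, P₂V₂ = 4604 J.
W = (2679 − 4604) / 0.4 = -4811 J.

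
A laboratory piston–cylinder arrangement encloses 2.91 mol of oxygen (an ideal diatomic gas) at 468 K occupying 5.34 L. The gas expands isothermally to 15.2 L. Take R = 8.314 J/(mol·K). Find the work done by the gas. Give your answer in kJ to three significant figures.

Isothermal: W = nRT ln(V₂/V₁).
W = (2.91)(8.314)(468) × ln(15.2/5.34)
  = 11323 × 1.046
W_by_gas = 11844 J.

W ≈ 11.8 kJ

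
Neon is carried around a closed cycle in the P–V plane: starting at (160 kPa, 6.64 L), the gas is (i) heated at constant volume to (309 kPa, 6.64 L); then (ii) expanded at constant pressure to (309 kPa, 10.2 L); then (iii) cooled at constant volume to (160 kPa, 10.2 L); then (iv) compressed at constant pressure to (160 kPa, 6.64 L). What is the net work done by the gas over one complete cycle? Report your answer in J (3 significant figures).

Constant-volume legs do no work.
W(ii) = (309)(10.2 − 6.64) = 1100 J; W(iv) = (160)(6.64 − 10.2) = -569.6 J.
W_net = 1100 − 569.6 = 530.4 J (the clockwise enclosed area).

W_net ≈ 530 J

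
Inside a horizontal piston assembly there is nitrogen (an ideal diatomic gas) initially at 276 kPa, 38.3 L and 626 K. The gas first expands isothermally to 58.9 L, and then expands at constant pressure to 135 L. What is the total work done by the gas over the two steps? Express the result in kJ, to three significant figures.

Step 1 (isothermal): W = P₁V₁ ln(V₂/V₁) = (10571) ln(58.9/38.3) = 4550 J.
After step 1: P = 179.5 kPa, V = 58.9 L, T = 626 K.
Step 2 (isobaric): W = PΔV = (179.5 kPa)(135 − 58.9 L) = 13658 J.
W_total = 4550 + 13658 = 18207 J.

W_total ≈ 18.2 kJ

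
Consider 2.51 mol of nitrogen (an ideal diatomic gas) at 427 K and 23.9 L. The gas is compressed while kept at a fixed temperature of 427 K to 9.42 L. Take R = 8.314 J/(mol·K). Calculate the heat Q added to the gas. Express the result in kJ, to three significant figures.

Isothermal ⇒ ΔU = 0, so Q = W = nRT ln(V₂/V₁).
Q = (2.51)(8.314)(427) ln(9.42/23.9) = 8911 × -0.931 = -8296 J.

Q ≈ -8.30 kJ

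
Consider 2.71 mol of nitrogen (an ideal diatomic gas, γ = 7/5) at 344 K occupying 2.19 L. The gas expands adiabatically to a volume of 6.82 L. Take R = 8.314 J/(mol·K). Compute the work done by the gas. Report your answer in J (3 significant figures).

W ≈ 7080 J

Adiabatic: TV^(γ−1) = const with γ = 7/5.
T₂ = T₁ (V₁/V₂)^(γ−1) = 344 × (2.19/6.82)^0.4 = 344 × 0.6348 = 218.4 K.
W_by = nCᵥ(T₁ − T₂) = (2.71)(20.79)(344 − 218.4) = 7076 J.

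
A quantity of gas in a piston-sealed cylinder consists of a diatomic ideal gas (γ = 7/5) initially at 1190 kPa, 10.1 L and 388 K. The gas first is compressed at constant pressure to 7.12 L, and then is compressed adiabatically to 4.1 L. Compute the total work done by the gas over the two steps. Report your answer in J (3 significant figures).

Step 1 (isobaric): W = PΔV = (1190 kPa)(7.12 − 10.1 L) = -3546 J.
After step 1: P = 1190 kPa, V = 7.12 L, T = 273.5 K.
Step 2 (adiabatic): W = (P₁V₁ − P₂V₂)/(γ−1) = (8473 − 10566)/0.4 = -5233 J.
W_total = -3546 − 5233 = -8779 J.

W_total ≈ -8780 J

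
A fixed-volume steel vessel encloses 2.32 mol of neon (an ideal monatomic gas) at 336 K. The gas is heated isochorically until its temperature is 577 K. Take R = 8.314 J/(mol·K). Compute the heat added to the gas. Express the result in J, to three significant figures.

Constant volume ⇒ W = 0, so Q = ΔU = nCᵥΔT with Cᵥ = 3R/2 = 12.47 J/(mol·K).
ΔU = (2.32)(12.47)(577 − 336) = 6973 J.

Q ≈ 6970 J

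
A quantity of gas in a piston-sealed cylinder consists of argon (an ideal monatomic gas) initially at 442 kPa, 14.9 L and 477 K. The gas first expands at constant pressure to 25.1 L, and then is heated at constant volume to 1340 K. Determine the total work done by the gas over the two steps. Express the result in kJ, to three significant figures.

W_total ≈ 4.51 kJ

Step 1 (isobaric): W = PΔV = (442 kPa)(25.1 − 14.9 L) = 4508 J.
Step 2 (isochoric): W = 0 (constant volume).
W_total = 4508 + 0 = 4508 J.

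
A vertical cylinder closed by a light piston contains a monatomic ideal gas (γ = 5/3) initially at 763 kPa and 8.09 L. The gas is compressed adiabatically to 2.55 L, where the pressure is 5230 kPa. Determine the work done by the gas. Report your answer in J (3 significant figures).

Adiabatic: W = (P₁V₁ − P₂V₂)/(γ − 1) with γ = 5/3.
P₁V₁ = 6173 J, P₂V₂ = 13336 J.
W = (6173 − 13336) / 0.6667 = -10746 J.

W ≈ -10700 J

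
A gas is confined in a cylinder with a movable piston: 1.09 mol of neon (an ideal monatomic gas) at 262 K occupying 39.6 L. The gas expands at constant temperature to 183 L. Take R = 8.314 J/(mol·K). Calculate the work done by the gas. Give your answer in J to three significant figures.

W ≈ 3630 J

Isothermal: W = nRT ln(V₂/V₁).
W = (1.09)(8.314)(262) × ln(183/39.6)
  = 2374 × 1.531
W_by_gas = 3634 J.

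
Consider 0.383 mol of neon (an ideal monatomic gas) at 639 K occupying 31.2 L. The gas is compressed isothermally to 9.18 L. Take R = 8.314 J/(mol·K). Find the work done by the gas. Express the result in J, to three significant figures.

Isothermal: W = nRT ln(V₂/V₁).
W = (0.383)(8.314)(639) × ln(9.18/31.2)
  = 2035 × -1.223
W_by_gas = -2489 J.

W ≈ -2490 J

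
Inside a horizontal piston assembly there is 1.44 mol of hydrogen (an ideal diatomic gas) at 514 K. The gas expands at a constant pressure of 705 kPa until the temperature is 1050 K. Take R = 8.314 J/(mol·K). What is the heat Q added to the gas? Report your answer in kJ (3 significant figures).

Q ≈ 22.5 kJ

Isobaric: W = nRΔT = (1.44)(8.314)(536) = 6417 J.
ΔU = nCᵥΔT with Cᵥ = 5R/2: ΔU = (1.44)(20.79)(536) = 16043 J.
Q = ΔU + W = 16043 + 6417 = 22460 J.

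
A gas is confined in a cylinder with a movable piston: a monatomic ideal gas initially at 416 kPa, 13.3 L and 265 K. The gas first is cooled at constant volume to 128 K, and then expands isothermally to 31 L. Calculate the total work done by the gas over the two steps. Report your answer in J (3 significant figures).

Step 1 (isochoric): W = 0 (constant volume).
After step 1: P = 200.9 kPa (V unchanged).
Step 2 (isothermal): W = P₁V₁ ln(V₂/V₁) = (2672) ln(31/13.3) = 2261 J.
W_total = 0 + 2261 = 2261 J.

W_total ≈ 2260 J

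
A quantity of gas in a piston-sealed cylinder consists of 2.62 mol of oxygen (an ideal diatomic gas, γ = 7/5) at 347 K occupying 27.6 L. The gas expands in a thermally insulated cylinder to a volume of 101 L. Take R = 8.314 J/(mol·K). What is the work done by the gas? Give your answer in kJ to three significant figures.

W ≈ 7.65 kJ

Adiabatic: TV^(γ−1) = const with γ = 7/5.
T₂ = T₁ (V₁/V₂)^(γ−1) = 347 × (27.6/101)^0.4 = 347 × 0.5952 = 206.5 K.
W_by = nCᵥ(T₁ − T₂) = (2.62)(20.79)(347 − 206.5) = 7650 J.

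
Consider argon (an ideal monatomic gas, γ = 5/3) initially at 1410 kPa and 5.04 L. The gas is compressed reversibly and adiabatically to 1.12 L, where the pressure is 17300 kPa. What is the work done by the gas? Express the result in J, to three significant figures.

W ≈ -18400 J

Adiabatic: W = (P₁V₁ − P₂V₂)/(γ − 1) with γ = 5/3.
P₁V₁ = 7106 J, P₂V₂ = 19376 J.
W = (7106 − 19376) / 0.6667 = -18404 J.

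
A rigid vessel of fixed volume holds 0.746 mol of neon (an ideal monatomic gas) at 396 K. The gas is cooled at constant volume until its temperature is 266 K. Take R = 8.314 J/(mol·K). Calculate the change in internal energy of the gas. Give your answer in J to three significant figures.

ΔU ≈ -1210 J

Constant volume ⇒ W = 0, so Q = ΔU = nCᵥΔT with Cᵥ = 3R/2 = 12.47 J/(mol·K).
ΔU = (0.746)(12.47)(266 − 396) = -1209 J.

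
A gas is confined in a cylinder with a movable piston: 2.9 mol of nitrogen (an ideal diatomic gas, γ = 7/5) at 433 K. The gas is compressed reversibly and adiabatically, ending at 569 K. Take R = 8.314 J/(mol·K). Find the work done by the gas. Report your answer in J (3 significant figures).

Adiabatic ⇒ Q = 0, so W_by = −ΔU = nCᵥ(T₁ − T₂).
Cᵥ = 5R/2 = 20.79 J/(mol·K).
W = (2.9)(20.79)(433 − 569) = -8198 J.

W ≈ -8200 J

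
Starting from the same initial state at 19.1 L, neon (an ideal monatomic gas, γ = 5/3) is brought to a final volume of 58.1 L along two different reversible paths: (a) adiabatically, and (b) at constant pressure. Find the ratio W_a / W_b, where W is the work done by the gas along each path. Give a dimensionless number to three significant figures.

Path (a) adiabatic: W = P₁V₁(1 − (V₁/V₂)^(γ−1))/(γ−1) → W_a/(P₁V₁) = 0.7855.
Path (b) isobaric: W = P₁(V₂ − V₁) → W_b/(P₁V₁) = 2.042.
W_a / W_b = 0.7855 / 2.042 = 0.3847.

W_a / W_b ≈ 0.385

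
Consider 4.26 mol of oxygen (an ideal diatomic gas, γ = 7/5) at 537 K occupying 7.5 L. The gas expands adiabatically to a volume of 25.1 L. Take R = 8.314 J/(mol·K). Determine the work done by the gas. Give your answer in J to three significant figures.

Adiabatic: TV^(γ−1) = const with γ = 7/5.
T₂ = T₁ (V₁/V₂)^(γ−1) = 537 × (7.5/25.1)^0.4 = 537 × 0.6168 = 331.2 K.
W_by = nCᵥ(T₁ − T₂) = (4.26)(20.79)(537 − 331.2) = 18220 J.

W ≈ 18200 J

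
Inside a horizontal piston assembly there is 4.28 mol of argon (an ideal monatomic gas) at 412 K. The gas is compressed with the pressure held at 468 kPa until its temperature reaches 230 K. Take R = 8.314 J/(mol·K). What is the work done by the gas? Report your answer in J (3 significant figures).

Isobaric: W = P ΔV = nR ΔT.
W = (4.28)(8.314)(230 − 412) = -6476 J.

W ≈ -6480 J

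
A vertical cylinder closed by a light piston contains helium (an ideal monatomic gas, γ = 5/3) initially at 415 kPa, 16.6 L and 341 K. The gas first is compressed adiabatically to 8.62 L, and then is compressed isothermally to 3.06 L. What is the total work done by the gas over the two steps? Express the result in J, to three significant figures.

W_total ≈ -16700 J

Step 1 (adiabatic): W = (P₁V₁ − P₂V₂)/(γ−1) = (6889 − 10663)/0.667 = -5661 J.
After step 1: P = 1237 kPa, V = 8.62 L, T = 527.8 K.
Step 2 (isothermal): W = P₁V₁ ln(V₂/V₁) = (10663) ln(3.06/8.62) = -11044 J.
W_total = -5661 − 11044 = -16705 J.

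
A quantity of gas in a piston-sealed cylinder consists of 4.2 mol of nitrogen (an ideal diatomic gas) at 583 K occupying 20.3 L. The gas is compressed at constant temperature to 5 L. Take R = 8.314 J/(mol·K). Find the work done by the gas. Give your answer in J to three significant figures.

W ≈ -28500 J

Isothermal: W = nRT ln(V₂/V₁).
W = (4.2)(8.314)(583) × ln(5/20.3)
  = 20358 × -1.401
W_by_gas = -28525 J.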